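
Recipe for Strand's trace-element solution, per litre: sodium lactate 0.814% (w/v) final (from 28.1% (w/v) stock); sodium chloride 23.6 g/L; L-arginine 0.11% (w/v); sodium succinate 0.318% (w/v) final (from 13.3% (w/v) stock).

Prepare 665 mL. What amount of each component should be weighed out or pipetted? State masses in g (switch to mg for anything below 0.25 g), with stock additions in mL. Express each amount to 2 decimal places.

Working volume: 665 mL = 0.665 L.
sodium lactate: V = C2·V2/C1 = 0.814% ÷ 28.1% × 665 mL = 19.26 mL
sodium chloride: 23.6 g/L × 0.665 L = 15.69 g
L-arginine: 0.11 g per 100 mL × 665 mL ÷ 100 = 0.73 g
sodium succinate: C1V1 = C2V2 → 0.318% ÷ 13.3% × 665 mL = 15.90 mL

sodium lactate 19.26 mL; sodium chloride 15.69 g; L-arginine 0.73 g; sodium succinate 15.90 mL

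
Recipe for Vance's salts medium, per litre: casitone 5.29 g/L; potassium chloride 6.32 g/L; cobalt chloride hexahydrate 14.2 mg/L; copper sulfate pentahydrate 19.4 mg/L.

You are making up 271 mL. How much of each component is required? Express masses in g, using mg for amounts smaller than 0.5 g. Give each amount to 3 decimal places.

casitone 1.434 g; potassium chloride 1.713 g; cobalt chloride hexahydrate 3.848 mg; copper sulfate pentahydrate 5.257 mg

Scale factor relative to 1 L: 0.271.
casitone: 5.29 g/L × 0.271 L = 1.434 g
potassium chloride: 6.32 g/L × 0.271 L = 1.713 g
cobalt chloride hexahydrate: 14.2 mg/L × 0.271 L = 3.848 mg
copper sulfate pentahydrate: 19.4 mg/L × 0.271 L = 5.257 mg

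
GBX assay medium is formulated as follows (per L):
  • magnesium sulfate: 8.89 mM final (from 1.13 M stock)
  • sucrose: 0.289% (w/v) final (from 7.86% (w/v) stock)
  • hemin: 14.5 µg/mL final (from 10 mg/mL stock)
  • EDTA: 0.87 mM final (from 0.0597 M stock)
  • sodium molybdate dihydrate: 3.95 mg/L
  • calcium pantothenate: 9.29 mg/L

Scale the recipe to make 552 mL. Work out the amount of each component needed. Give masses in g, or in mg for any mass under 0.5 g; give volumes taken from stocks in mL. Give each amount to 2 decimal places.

Working volume: 552 mL = 0.552 L.
magnesium sulfate: V = C2·V2/C1 = 8.89 mM × 552 mL ÷ 1130 mM = 4.34 mL
sucrose: dilute stock: 0.289% ÷ 7.86% × 552 mL = 20.30 mL
hemin: dilute stock: 14.5 µg/mL × 552 mL ÷ 10000 µg/mL = 0.80 mL
EDTA: dilute stock: 0.87 mM × 552 mL ÷ 59.7 mM = 8.04 mL
sodium molybdate dihydrate: 3.95 mg/L × 0.552 L = 2.18 mg
calcium pantothenate: 9.29 mg/L × 0.552 L = 5.13 mg

magnesium sulfate 4.34 mL; sucrose 20.30 mL; hemin 0.80 mL; EDTA 8.04 mL; sodium molybdate dihydrate 2.18 mg; calcium pantothenate 5.13 mg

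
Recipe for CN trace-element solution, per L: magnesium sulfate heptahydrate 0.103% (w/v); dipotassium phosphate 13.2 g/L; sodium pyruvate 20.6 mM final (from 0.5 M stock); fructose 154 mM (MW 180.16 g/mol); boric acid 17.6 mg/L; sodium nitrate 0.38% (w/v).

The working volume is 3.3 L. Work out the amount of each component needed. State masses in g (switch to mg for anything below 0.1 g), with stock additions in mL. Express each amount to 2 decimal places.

Scale factor relative to 1 L: 3.3.
magnesium sulfate heptahydrate: 0.103% w/v = 1.03 g/L → 1.03 × 3.3 L = 3.40 g
dipotassium phosphate: 13.2 g/L × 3.3 L = 43.56 g
sodium pyruvate: C1V1 = C2V2 → 20.6 mM × 3300 mL ÷ 500 mM = 135.96 mL
fructose: 154 mmol/L × 180.16 g/mol × 3.3 L ÷ 1000 = 91.56 g
boric acid: 17.6 mg/L × 3.3 L = 58.08 mg
sodium nitrate: 0.38% w/v = 3.8 g/L → 3.8 × 3.3 L = 12.54 g

magnesium sulfate heptahydrate 3.40 g; dipotassium phosphate 43.56 g; sodium pyruvate 135.96 mL; fructose 91.56 g; boric acid 58.08 mg; sodium nitrate 12.54 g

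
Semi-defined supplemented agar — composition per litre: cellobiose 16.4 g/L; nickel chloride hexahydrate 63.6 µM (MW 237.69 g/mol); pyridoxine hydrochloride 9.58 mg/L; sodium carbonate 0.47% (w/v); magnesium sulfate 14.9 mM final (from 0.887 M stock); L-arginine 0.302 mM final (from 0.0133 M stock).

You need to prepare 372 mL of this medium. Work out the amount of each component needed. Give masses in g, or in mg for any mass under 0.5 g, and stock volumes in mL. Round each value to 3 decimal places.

Target volume = 372 mL = 0.372 L.
cellobiose: 16.4 g/L × 0.372 L = 6.101 g
nickel chloride hexahydrate: 63.6 µmol/L × 237.69 g/mol × 0.372 L ÷ 1000 = 5.624 mg
pyridoxine hydrochloride: 9.58 mg/L × 0.372 L = 3.564 mg
sodium carbonate: 0.47 g per 100 mL × 372 mL ÷ 100 = 1.748 g
magnesium sulfate: dilute stock: 14.9 mM × 372 mL ÷ 887 mM = 6.249 mL
L-arginine: dilute stock: 0.302 mM × 372 mL ÷ 13.3 mM = 8.447 mL

cellobiose 6.101 g; nickel chloride hexahydrate 5.624 mg; pyridoxine hydrochloride 3.564 mg; sodium carbonate 1.748 g; magnesium sulfate 6.249 mL; L-arginine 8.447 mL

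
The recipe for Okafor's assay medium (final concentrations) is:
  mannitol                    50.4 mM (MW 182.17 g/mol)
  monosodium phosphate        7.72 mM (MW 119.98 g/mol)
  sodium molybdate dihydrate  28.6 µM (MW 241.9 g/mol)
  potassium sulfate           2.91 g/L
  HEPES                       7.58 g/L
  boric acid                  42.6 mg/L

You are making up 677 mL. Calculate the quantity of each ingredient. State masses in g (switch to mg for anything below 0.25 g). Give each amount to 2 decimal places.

mannitol 6.22 g; monosodium phosphate 0.63 g; sodium molybdate dihydrate 4.68 mg; potassium sulfate 1.97 g; HEPES 5.13 g; boric acid 28.84 mg

Scale factor relative to 1 L: 0.677.
mannitol: 50.4 mmol/L × 182.17 g/mol × 0.677 L ÷ 1000 = 6.22 g
monosodium phosphate: 7.72 mmol/L × 119.98 g/mol × 0.677 L ÷ 1000 = 0.63 g
sodium molybdate dihydrate: 28.6 µmol/L × 241.9 g/mol × 0.677 L ÷ 1000 = 4.68 mg
potassium sulfate: 2.91 g/L × 0.677 L = 1.97 g
HEPES: 7.58 g/L × 0.677 L = 5.13 g
boric acid: 42.6 mg/L × 0.677 L = 28.84 mg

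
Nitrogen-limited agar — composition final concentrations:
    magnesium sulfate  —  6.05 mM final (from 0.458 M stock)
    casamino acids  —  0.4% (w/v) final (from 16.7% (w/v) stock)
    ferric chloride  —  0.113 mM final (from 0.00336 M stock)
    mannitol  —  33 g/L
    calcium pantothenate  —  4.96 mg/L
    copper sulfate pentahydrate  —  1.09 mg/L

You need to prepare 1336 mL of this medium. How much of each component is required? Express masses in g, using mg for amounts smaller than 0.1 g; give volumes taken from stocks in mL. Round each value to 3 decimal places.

Working volume: 1336 mL = 1.336 L.
magnesium sulfate: dilute stock: 6.05 mM × 1336 mL ÷ 458 mM = 17.648 mL
casamino acids: dilute stock: 0.4% ÷ 16.7% × 1336 mL = 32.000 mL
ferric chloride: V = C2·V2/C1 = 0.113 mM × 1336 mL ÷ 3.36 mM = 44.931 mL
mannitol: 33 g/L × 1.336 L = 44.088 g
calcium pantothenate: 4.96 mg/L × 1.336 L = 6.627 mg
copper sulfate pentahydrate: 1.09 mg/L × 1.336 L = 1.456 mg

magnesium sulfate 17.648 mL; casamino acids 32.000 mL; ferric chloride 44.931 mL; mannitol 44.088 g; calcium pantothenate 6.627 mg; copper sulfate pentahydrate 1.456 mg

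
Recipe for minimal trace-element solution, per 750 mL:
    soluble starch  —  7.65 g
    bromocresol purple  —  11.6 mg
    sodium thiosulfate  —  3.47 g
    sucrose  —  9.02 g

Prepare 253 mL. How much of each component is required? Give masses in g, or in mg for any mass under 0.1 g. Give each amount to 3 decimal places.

Ratio of target to recipe volume: 253 / 750 = 0.337333.
soluble starch: 7.65 g × (253 mL / 750 mL) = 2.581 g
bromocresol purple: 11.6 mg × (253 mL / 750 mL) = 3.913 mg
sodium thiosulfate: 3.47 g × (253 mL / 750 mL) = 1.171 g
sucrose: 9.02 g × (253 mL / 750 mL) = 3.043 g

soluble starch 2.581 g; bromocresol purple 3.913 mg; sodium thiosulfate 1.171 g; sucrose 3.043 g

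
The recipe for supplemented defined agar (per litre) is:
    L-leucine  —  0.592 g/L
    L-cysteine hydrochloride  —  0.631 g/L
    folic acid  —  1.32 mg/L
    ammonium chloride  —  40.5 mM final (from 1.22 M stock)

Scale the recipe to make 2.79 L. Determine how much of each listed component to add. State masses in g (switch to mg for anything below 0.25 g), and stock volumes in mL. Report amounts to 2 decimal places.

L-leucine 1.65 g; L-cysteine hydrochloride 1.76 g; folic acid 3.68 mg; ammonium chloride 92.62 mL

Working volume: 2.79 L.
L-leucine: 0.592 g/L × 2.79 L = 1.65 g
L-cysteine hydrochloride: 0.631 g/L × 2.79 L = 1.76 g
folic acid: 1.32 mg/L × 2.79 L = 3.68 mg
ammonium chloride: C1V1 = C2V2 → 40.5 mM × 2790 mL ÷ 1220 mM = 92.62 mL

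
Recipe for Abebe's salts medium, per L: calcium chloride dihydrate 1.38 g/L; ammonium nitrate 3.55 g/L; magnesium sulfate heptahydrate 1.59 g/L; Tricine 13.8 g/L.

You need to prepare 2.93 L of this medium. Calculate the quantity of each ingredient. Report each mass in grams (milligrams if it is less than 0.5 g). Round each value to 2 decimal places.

Scale factor relative to 1 L: 2.93.
calcium chloride dihydrate: 1.38 g/L × 2.93 L = 4.04 g
ammonium nitrate: 3.55 g/L × 2.93 L = 10.40 g
magnesium sulfate heptahydrate: 1.59 g/L × 2.93 L = 4.66 g
Tricine: 13.8 g/L × 2.93 L = 40.43 g

calcium chloride dihydrate 4.04 g; ammonium nitrate 10.40 g; magnesium sulfate heptahydrate 4.66 g; Tricine 40.43 g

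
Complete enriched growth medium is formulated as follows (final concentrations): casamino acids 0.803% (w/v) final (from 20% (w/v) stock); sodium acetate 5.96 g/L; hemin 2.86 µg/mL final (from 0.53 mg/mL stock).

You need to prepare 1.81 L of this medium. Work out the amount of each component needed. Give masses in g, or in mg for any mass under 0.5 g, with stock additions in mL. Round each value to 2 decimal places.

casamino acids 72.67 mL; sodium acetate 10.79 g; hemin 9.77 mL

Scale factor relative to 1 L: 1.81.
casamino acids: dilute stock: 0.803% ÷ 20% × 1810 mL = 72.67 mL
sodium acetate: 5.96 g/L × 1.81 L = 10.79 g
hemin: dilute stock: 2.86 µg/mL × 1810 mL ÷ 530 µg/mL = 9.77 mL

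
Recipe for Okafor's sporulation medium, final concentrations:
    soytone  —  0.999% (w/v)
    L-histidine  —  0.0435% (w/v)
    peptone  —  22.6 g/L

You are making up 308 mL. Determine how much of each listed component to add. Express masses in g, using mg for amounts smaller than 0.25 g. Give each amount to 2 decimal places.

soytone 3.08 g; L-histidine 133.98 mg; peptone 6.96 g

Scale factor relative to 1 L: 0.308.
soytone: 0.999 g per 100 mL × 308 mL ÷ 100 = 3.08 g
L-histidine: 0.0435 g per 100 mL × 308 mL ÷ 100 = 0.13398 g = 133.98 mg
peptone: 22.6 g/L × 0.308 L = 6.96 g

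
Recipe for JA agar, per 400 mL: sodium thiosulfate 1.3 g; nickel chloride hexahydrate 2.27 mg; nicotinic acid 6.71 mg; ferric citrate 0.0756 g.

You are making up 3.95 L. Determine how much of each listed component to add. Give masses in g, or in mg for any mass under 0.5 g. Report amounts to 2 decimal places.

Ratio of target to recipe volume: 3950 / 400 = 9.875.
sodium thiosulfate: 1.3 g × (3950 mL / 400 mL) = 12.84 g
nickel chloride hexahydrate: 2.27 mg × (3950 mL / 400 mL) = 22.42 mg
nicotinic acid: 6.71 mg × (3950 mL / 400 mL) = 66.26 mg
ferric citrate: 0.0756 g × (3950 mL / 400 mL) = 0.75 g

sodium thiosulfate 12.84 g; nickel chloride hexahydrate 22.42 mg; nicotinic acid 66.26 mg; ferric citrate 0.75 g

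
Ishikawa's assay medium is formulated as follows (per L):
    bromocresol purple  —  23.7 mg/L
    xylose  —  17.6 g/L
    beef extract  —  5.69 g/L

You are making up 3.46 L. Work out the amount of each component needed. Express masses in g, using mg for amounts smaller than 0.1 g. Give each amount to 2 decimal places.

bromocresol purple 82.00 mg; xylose 60.90 g; beef extract 19.69 g

Scale factor relative to 1 L: 3.46.
bromocresol purple: 23.7 mg/L × 3.46 L = 82.00 mg
xylose: 17.6 g/L × 3.46 L = 60.90 g
beef extract: 5.69 g/L × 3.46 L = 19.69 g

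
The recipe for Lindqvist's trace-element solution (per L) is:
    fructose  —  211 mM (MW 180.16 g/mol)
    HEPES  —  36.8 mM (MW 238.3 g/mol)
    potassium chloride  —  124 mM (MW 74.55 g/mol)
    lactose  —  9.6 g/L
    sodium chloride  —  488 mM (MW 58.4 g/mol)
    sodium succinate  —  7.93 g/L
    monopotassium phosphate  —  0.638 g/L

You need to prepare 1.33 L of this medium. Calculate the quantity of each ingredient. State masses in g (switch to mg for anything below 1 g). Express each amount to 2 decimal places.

fructose 50.56 g; HEPES 11.66 g; potassium chloride 12.29 g; lactose 12.77 g; sodium chloride 37.90 g; sodium succinate 10.55 g; monopotassium phosphate 848.54 mg

Scale factor relative to 1 L: 1.33.
fructose: 211 mmol/L × 180.16 g/mol × 1.33 L ÷ 1000 = 50.56 g
HEPES: 36.8 mmol/L × 238.3 g/mol × 1.33 L ÷ 1000 = 11.66 g
potassium chloride: 124 mmol/L × 74.55 g/mol × 1.33 L ÷ 1000 = 12.29 g
lactose: 9.6 g/L × 1.33 L = 12.77 g
sodium chloride: 488 mmol/L × 58.4 g/mol × 1.33 L ÷ 1000 = 37.90 g
sodium succinate: 7.93 g/L × 1.33 L = 10.55 g
monopotassium phosphate: 0.638 g/L × 1.33 L = 0.84854 g = 848.54 mg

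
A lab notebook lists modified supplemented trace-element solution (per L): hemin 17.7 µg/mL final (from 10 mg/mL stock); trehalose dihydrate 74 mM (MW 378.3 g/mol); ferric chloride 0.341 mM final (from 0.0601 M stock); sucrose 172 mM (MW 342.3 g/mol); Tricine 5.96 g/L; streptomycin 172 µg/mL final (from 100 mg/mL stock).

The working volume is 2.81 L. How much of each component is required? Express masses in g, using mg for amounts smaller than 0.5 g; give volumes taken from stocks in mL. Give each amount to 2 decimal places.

hemin 4.97 mL; trehalose dihydrate 78.66 g; ferric chloride 15.94 mL; sucrose 165.44 g; Tricine 16.75 g; streptomycin 4.83 mL

Scale factor relative to 1 L: 2.81.
hemin: dilute stock: 17.7 µg/mL × 2810 mL ÷ 10000 µg/mL = 4.97 mL
trehalose dihydrate: 74 mmol/L × 378.3 g/mol × 2.81 L ÷ 1000 = 78.66 g
ferric chloride: C1V1 = C2V2 → 0.341 mM × 2810 mL ÷ 60.1 mM = 15.94 mL
sucrose: 172 mmol/L × 342.3 g/mol × 2.81 L ÷ 1000 = 165.44 g
Tricine: 5.96 g/L × 2.81 L = 16.75 g
streptomycin: V = C2·V2/C1 = 172 µg/mL × 2810 mL ÷ 100000 µg/mL = 4.83 mL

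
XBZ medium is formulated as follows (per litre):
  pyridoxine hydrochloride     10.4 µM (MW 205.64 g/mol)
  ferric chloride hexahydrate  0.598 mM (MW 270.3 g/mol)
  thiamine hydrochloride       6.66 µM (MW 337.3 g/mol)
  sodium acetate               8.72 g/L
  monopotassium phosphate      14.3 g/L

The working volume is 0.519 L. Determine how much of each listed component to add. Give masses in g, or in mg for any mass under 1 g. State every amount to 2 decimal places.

Scale factor relative to 1 L: 0.519.
pyridoxine hydrochloride: 10.4 µmol/L × 205.64 g/mol × 0.519 L ÷ 1000 = 1.11 mg
ferric chloride hexahydrate: 0.598 mmol/L × 270.3 mg/mmol × 0.519 L = 83.89 mg
thiamine hydrochloride: 6.66 µmol/L × 337.3 g/mol × 0.519 L ÷ 1000 = 1.17 mg
sodium acetate: 8.72 g/L × 0.519 L = 4.53 g
monopotassium phosphate: 14.3 g/L × 0.519 L = 7.42 g

pyridoxine hydrochloride 1.11 mg; ferric chloride hexahydrate 83.89 mg; thiamine hydrochloride 1.17 mg; sodium acetate 4.53 g; monopotassium phosphate 7.42 g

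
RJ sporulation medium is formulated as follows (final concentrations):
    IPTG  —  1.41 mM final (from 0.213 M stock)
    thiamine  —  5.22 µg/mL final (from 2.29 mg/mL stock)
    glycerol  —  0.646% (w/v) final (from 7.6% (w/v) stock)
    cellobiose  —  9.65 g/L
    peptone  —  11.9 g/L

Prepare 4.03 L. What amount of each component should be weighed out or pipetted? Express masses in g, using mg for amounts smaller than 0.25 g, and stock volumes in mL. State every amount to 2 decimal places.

IPTG 26.68 mL; thiamine 9.19 mL; glycerol 342.55 mL; cellobiose 38.89 g; peptone 47.96 g

Working volume: 4.03 L.
IPTG: V = C2·V2/C1 = 1.41 mM × 4030 mL ÷ 213 mM = 26.68 mL
thiamine: dilute stock: 5.22 µg/mL × 4030 mL ÷ 2290 µg/mL = 9.19 mL
glycerol: dilute stock: 0.646% ÷ 7.6% × 4030 mL = 342.55 mL
cellobiose: 9.65 g/L × 4.03 L = 38.89 g
peptone: 11.9 g/L × 4.03 L = 47.96 g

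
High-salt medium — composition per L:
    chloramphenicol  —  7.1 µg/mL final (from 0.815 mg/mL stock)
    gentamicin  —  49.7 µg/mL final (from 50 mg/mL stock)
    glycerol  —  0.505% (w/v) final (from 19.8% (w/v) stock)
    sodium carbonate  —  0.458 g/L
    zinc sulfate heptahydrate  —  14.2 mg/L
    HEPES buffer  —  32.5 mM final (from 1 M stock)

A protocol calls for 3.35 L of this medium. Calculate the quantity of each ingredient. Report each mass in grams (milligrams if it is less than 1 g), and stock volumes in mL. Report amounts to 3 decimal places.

Working volume: 3.35 L.
chloramphenicol: C1V1 = C2V2 → 7.1 µg/mL × 3350 mL ÷ 815 µg/mL = 29.184 mL
gentamicin: C1V1 = C2V2 → 49.7 µg/mL × 3350 mL ÷ 50000 µg/mL = 3.330 mL
glycerol: dilute stock: 0.505% ÷ 19.8% × 3350 mL = 85.442 mL
sodium carbonate: 0.458 g/L × 3.35 L = 1.534 g
zinc sulfate heptahydrate: 14.2 mg/L × 3.35 L = 47.570 mg
HEPES buffer: C1V1 = C2V2 → 32.5 mM × 3350 mL ÷ 1000 mM = 108.875 mL

chloramphenicol 29.184 mL; gentamicin 3.330 mL; glycerol 85.442 mL; sodium carbonate 1.534 g; zinc sulfate heptahydrate 47.570 mg; HEPES buffer 108.875 mL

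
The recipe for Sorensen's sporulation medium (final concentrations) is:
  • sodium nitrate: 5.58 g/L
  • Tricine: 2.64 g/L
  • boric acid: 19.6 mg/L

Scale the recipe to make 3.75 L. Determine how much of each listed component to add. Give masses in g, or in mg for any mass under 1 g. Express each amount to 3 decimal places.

Scale factor relative to 1 L: 3.75.
sodium nitrate: 5.58 g/L × 3.75 L = 20.925 g
Tricine: 2.64 g/L × 3.75 L = 9.900 g
boric acid: 19.6 mg/L × 3.75 L = 73.500 mg

sodium nitrate 20.925 g; Tricine 9.900 g; boric acid 73.500 mg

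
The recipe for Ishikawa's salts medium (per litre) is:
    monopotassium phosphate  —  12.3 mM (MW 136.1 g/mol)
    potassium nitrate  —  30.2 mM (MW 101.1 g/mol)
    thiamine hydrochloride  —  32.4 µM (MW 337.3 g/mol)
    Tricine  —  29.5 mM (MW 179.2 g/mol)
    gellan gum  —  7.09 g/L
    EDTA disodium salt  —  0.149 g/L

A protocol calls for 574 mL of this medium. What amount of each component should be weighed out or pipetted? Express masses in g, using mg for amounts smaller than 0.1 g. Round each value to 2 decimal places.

Working volume: 574 mL = 0.574 L.
monopotassium phosphate: 12.3 mmol/L × 136.1 g/mol × 0.574 L ÷ 1000 = 0.96 g
potassium nitrate: 30.2 mmol/L × 101.1 g/mol × 0.574 L ÷ 1000 = 1.75 g
thiamine hydrochloride: 32.4 µmol/L × 337.3 g/mol × 0.574 L ÷ 1000 = 6.27 mg
Tricine: 29.5 mmol/L × 179.2 g/mol × 0.574 L ÷ 1000 = 3.03 g
gellan gum: 7.09 g/L × 0.574 L = 4.07 g
EDTA disodium salt: 0.149 g/L × 0.574 L = 0.085526 g = 85.53 mg

monopotassium phosphate 0.96 g; potassium nitrate 1.75 g; thiamine hydrochloride 6.27 mg; Tricine 3.03 g; gellan gum 4.07 g; EDTA disodium salt 85.53 mg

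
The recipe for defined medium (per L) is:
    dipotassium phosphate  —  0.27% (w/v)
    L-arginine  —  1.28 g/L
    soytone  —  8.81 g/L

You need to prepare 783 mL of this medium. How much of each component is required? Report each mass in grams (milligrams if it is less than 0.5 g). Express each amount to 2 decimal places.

Scale factor relative to 1 L: 0.783.
dipotassium phosphate: 0.27 g per 100 mL × 783 mL ÷ 100 = 2.11 g
L-arginine: 1.28 g/L × 0.783 L = 1.00 g
soytone: 8.81 g/L × 0.783 L = 6.90 g

dipotassium phosphate 2.11 g; L-arginine 1.00 g; soytone 6.90 g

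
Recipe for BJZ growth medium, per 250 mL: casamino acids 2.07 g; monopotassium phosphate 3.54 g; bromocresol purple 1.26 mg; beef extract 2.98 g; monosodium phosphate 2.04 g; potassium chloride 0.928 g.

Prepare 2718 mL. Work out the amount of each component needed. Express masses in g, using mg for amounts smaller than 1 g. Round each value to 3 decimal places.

Scale factor = 2718 mL / 250 mL = 10.872.
casamino acids: 2.07 g × (2718 mL / 250 mL) = 22.505 g
monopotassium phosphate: 3.54 g × (2718 mL / 250 mL) = 38.487 g
bromocresol purple: 1.26 mg × (2718 mL / 250 mL) = 13.699 mg
beef extract: 2.98 g × (2718 mL / 250 mL) = 32.399 g
monosodium phosphate: 2.04 g × (2718 mL / 250 mL) = 22.179 g
potassium chloride: 0.928 g × (2718 mL / 250 mL) = 10.089 g

casamino acids 22.505 g; monopotassium phosphate 38.487 g; bromocresol purple 13.699 mg; beef extract 32.399 g; monosodium phosphate 22.179 g; potassium chloride 10.089 g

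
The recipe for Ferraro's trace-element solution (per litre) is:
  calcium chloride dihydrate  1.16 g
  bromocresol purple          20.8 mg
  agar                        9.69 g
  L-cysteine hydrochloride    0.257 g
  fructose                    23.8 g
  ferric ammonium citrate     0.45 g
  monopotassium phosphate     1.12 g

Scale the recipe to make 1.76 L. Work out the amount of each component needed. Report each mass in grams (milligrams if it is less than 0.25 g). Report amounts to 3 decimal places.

calcium chloride dihydrate 2.042 g; bromocresol purple 36.608 mg; agar 17.054 g; L-cysteine hydrochloride 0.452 g; fructose 41.888 g; ferric ammonium citrate 0.792 g; monopotassium phosphate 1.971 g

Ratio of target to recipe volume: 1760 / 1000 = 1.76.
calcium chloride dihydrate: 1.16 g × (1760 mL / 1000 mL) = 2.042 g
bromocresol purple: 20.8 mg × (1760 mL / 1000 mL) = 36.608 mg
agar: 9.69 g × (1760 mL / 1000 mL) = 17.054 g
L-cysteine hydrochloride: 0.257 g × (1760 mL / 1000 mL) = 0.452 g
fructose: 23.8 g × (1760 mL / 1000 mL) = 41.888 g
ferric ammonium citrate: 0.45 g × (1760 mL / 1000 mL) = 0.792 g
monopotassium phosphate: 1.12 g × (1760 mL / 1000 mL) = 1.971 g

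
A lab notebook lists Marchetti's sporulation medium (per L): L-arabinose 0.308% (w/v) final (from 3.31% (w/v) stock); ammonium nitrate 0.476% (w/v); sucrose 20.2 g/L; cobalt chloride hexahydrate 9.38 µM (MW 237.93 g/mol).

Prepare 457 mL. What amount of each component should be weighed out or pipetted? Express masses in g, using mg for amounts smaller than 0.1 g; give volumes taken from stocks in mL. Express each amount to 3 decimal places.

L-arabinose 42.524 mL; ammonium nitrate 2.175 g; sucrose 9.231 g; cobalt chloride hexahydrate 1.020 mg

Working volume: 457 mL = 0.457 L.
L-arabinose: C1V1 = C2V2 → 0.308% ÷ 3.31% × 457 mL = 42.524 mL
ammonium nitrate: 0.476% w/v = 4.76 g/L → 4.76 × 0.457 L = 2.175 g
sucrose: 20.2 g/L × 0.457 L = 9.231 g
cobalt chloride hexahydrate: 9.38 µmol/L × 237.93 g/mol × 0.457 L ÷ 1000 = 1.020 mg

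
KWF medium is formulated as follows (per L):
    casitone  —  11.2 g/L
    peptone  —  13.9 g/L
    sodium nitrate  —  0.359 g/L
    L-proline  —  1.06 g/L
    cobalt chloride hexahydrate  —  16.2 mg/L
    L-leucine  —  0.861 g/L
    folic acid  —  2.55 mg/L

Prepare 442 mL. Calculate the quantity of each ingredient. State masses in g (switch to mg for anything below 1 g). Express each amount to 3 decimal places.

casitone 4.950 g; peptone 6.144 g; sodium nitrate 158.678 mg; L-proline 468.520 mg; cobalt chloride hexahydrate 7.160 mg; L-leucine 380.562 mg; folic acid 1.127 mg

Working volume: 442 mL = 0.442 L.
casitone: 11.2 g/L × 0.442 L = 4.950 g
peptone: 13.9 g/L × 0.442 L = 6.144 g
sodium nitrate: 0.359 g/L × 0.442 L = 0.158678 g = 158.678 mg
L-proline: 1.06 g/L × 0.442 L = 0.46852 g = 468.520 mg
cobalt chloride hexahydrate: 16.2 mg/L × 0.442 L = 7.160 mg
L-leucine: 0.861 g/L × 0.442 L = 0.380562 g = 380.562 mg
folic acid: 2.55 mg/L × 0.442 L = 1.127 mg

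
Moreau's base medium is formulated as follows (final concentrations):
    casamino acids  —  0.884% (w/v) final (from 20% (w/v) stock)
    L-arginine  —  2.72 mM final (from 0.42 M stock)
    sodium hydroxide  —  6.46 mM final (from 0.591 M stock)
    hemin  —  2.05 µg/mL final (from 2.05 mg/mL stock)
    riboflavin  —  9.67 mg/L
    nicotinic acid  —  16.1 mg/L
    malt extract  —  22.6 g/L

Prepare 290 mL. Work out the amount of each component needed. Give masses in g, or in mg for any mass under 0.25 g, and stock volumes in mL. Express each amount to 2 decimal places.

casamino acids 12.82 mL; L-arginine 1.88 mL; sodium hydroxide 3.17 mL; hemin 0.29 mL; riboflavin 2.80 mg; nicotinic acid 4.67 mg; malt extract 6.55 g

Scale factor relative to 1 L: 0.29.
casamino acids: dilute stock: 0.884% ÷ 20% × 290 mL = 12.82 mL
L-arginine: dilute stock: 2.72 mM × 290 mL ÷ 420 mM = 1.88 mL
sodium hydroxide: V = C2·V2/C1 = 6.46 mM × 290 mL ÷ 591 mM = 3.17 mL
hemin: C1V1 = C2V2 → 2.05 µg/mL × 290 mL ÷ 2050 µg/mL = 0.29 mL
riboflavin: 9.67 mg/L × 0.29 L = 2.80 mg
nicotinic acid: 16.1 mg/L × 0.29 L = 4.67 mg
malt extract: 22.6 g/L × 0.29 L = 6.55 g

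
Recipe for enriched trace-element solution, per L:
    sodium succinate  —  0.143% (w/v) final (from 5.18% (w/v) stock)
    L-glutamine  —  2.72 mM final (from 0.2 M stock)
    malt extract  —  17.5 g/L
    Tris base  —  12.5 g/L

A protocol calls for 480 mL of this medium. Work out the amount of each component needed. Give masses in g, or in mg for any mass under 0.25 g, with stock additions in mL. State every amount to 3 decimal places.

sodium succinate 13.251 mL; L-glutamine 6.528 mL; malt extract 8.400 g; Tris base 6.000 g

Target volume = 480 mL = 0.48 L.
sodium succinate: V = C2·V2/C1 = 0.143% ÷ 5.18% × 480 mL = 13.251 mL
L-glutamine: C1V1 = C2V2 → 2.72 mM × 480 mL ÷ 200 mM = 6.528 mL
malt extract: 17.5 g/L × 0.48 L = 8.400 g
Tris base: 12.5 g/L × 0.48 L = 6.000 g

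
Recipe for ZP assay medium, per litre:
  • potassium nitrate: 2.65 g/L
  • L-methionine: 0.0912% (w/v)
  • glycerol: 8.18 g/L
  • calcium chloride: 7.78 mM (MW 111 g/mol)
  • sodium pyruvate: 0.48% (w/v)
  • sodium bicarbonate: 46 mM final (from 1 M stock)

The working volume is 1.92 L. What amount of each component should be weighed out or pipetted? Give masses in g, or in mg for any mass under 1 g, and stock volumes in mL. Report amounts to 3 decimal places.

Scale factor relative to 1 L: 1.92.
potassium nitrate: 2.65 g/L × 1.92 L = 5.088 g
L-methionine: 0.0912% w/v = 0.912 g/L → 0.912 × 1.92 L = 1.751 g
glycerol: 8.18 g/L × 1.92 L = 15.706 g
calcium chloride: 7.78 mmol/L × 111 g/mol × 1.92 L ÷ 1000 = 1.658 g
sodium pyruvate: 0.48 g per 100 mL × 1920 mL ÷ 100 = 9.216 g
sodium bicarbonate: dilute stock: 46 mM × 1920 mL ÷ 1000 mM = 88.320 mL

potassium nitrate 5.088 g; L-methionine 1.751 g; glycerol 15.706 g; calcium chloride 1.658 g; sodium pyruvate 9.216 g; sodium bicarbonate 88.320 mL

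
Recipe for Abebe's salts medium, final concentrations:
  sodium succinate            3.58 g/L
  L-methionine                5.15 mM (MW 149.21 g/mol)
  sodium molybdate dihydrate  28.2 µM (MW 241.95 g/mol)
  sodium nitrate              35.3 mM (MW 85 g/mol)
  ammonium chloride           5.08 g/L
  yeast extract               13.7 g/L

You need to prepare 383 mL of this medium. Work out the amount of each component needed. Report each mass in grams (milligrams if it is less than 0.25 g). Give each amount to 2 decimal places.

sodium succinate 1.37 g; L-methionine 0.29 g; sodium molybdate dihydrate 2.61 mg; sodium nitrate 1.15 g; ammonium chloride 1.95 g; yeast extract 5.25 g

Working volume: 383 mL = 0.383 L.
sodium succinate: 3.58 g/L × 0.383 L = 1.37 g
L-methionine: 5.15 mmol/L × 149.21 g/mol × 0.383 L ÷ 1000 = 0.29 g
sodium molybdate dihydrate: 28.2 µmol/L × 241.95 g/mol × 0.383 L ÷ 1000 = 2.61 mg
sodium nitrate: 35.3 mmol/L × 85 g/mol × 0.383 L ÷ 1000 = 1.15 g
ammonium chloride: 5.08 g/L × 0.383 L = 1.95 g
yeast extract: 13.7 g/L × 0.383 L = 5.25 g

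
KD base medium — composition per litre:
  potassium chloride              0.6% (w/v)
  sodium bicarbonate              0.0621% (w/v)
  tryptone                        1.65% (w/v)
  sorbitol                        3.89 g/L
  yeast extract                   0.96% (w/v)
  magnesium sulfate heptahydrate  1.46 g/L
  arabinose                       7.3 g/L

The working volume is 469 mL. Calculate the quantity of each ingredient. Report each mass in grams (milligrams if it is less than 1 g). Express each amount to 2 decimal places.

potassium chloride 2.81 g; sodium bicarbonate 291.25 mg; tryptone 7.74 g; sorbitol 1.82 g; yeast extract 4.50 g; magnesium sulfate heptahydrate 684.74 mg; arabinose 3.42 g

Working volume: 469 mL = 0.469 L.
potassium chloride: 0.6 g per 100 mL × 469 mL ÷ 100 = 2.81 g
sodium bicarbonate: 0.0621 g per 100 mL × 469 mL ÷ 100 = 0.291249 g = 291.25 mg
tryptone: 1.65% w/v = 16.5 g/L → 16.5 × 0.469 L = 7.74 g
sorbitol: 3.89 g/L × 0.469 L = 1.82 g
yeast extract: 0.96% w/v = 9.6 g/L → 9.6 × 0.469 L = 4.50 g
magnesium sulfate heptahydrate: 1.46 g/L × 0.469 L = 0.68474 g = 684.74 mg
arabinose: 7.3 g/L × 0.469 L = 3.42 g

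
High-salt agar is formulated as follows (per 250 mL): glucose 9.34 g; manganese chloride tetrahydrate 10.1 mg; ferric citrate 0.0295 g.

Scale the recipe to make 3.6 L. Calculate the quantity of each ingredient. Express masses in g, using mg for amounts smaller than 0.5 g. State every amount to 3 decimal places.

Scale factor = 3600 mL / 250 mL = 14.4.
glucose: 9.34 g × (3600 mL / 250 mL) = 134.496 g
manganese chloride tetrahydrate: 10.1 mg × (3600 mL / 250 mL) = 145.440 mg
ferric citrate: 0.0295 g × (3600 mL / 250 mL) = 0.4248 g = 424.800 mg

glucose 134.496 g; manganese chloride tetrahydrate 145.440 mg; ferric citrate 424.800 mg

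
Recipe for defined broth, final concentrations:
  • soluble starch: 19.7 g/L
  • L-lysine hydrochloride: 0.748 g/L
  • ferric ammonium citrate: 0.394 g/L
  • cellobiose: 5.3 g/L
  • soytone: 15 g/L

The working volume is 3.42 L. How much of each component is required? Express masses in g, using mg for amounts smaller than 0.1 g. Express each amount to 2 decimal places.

soluble starch 67.37 g; L-lysine hydrochloride 2.56 g; ferric ammonium citrate 1.35 g; cellobiose 18.13 g; soytone 51.30 g

Working volume: 3.42 L.
soluble starch: 19.7 g/L × 3.42 L = 67.37 g
L-lysine hydrochloride: 0.748 g/L × 3.42 L = 2.56 g
ferric ammonium citrate: 0.394 g/L × 3.42 L = 1.35 g
cellobiose: 5.3 g/L × 3.42 L = 18.13 g
soytone: 15 g/L × 3.42 L = 51.30 g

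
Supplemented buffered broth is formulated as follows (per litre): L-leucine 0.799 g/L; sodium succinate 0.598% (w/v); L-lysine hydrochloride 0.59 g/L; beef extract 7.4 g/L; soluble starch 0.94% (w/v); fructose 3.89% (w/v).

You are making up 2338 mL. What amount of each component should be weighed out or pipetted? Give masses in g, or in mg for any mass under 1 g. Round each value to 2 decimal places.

Scale factor relative to 1 L: 2.338.
L-leucine: 0.799 g/L × 2.338 L = 1.87 g
sodium succinate: 0.598% w/v = 5.98 g/L → 5.98 × 2.338 L = 13.98 g
L-lysine hydrochloride: 0.59 g/L × 2.338 L = 1.38 g
beef extract: 7.4 g/L × 2.338 L = 17.30 g
soluble starch: 0.94% w/v = 9.4 g/L → 9.4 × 2.338 L = 21.98 g
fructose: 3.89% w/v = 38.9 g/L → 38.9 × 2.338 L = 90.95 g

L-leucine 1.87 g; sodium succinate 13.98 g; L-lysine hydrochloride 1.38 g; beef extract 17.30 g; soluble starch 21.98 g; fructose 90.95 g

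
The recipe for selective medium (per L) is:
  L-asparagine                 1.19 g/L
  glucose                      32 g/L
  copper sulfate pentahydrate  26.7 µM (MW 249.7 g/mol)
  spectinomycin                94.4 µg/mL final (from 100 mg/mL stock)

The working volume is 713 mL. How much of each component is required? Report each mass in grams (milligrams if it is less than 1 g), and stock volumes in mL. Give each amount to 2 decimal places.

L-asparagine 848.47 mg; glucose 22.82 g; copper sulfate pentahydrate 4.75 mg; spectinomycin 0.67 mL

Scale factor relative to 1 L: 0.713.
L-asparagine: 1.19 g/L × 0.713 L = 0.84847 g = 848.47 mg
glucose: 32 g/L × 0.713 L = 22.82 g
copper sulfate pentahydrate: 26.7 µmol/L × 249.7 g/mol × 0.713 L ÷ 1000 = 4.75 mg
spectinomycin: dilute stock: 94.4 µg/mL × 713 mL ÷ 100000 µg/mL = 0.67 mL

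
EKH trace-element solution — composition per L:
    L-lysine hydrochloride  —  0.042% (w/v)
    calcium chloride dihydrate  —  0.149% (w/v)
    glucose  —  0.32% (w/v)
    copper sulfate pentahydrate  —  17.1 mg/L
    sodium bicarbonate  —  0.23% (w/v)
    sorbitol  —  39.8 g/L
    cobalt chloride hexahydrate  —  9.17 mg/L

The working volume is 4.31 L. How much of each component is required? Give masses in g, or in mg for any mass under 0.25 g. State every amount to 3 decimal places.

Scale factor relative to 1 L: 4.31.
L-lysine hydrochloride: 0.042% w/v = 0.42 g/L → 0.42 × 4.31 L = 1.810 g
calcium chloride dihydrate: 0.149 g per 100 mL × 4310 mL ÷ 100 = 6.422 g
glucose: 0.32% w/v = 3.2 g/L → 3.2 × 4.31 L = 13.792 g
copper sulfate pentahydrate: 17.1 mg/L × 4.31 L = 73.701 mg
sodium bicarbonate: 0.23 g per 100 mL × 4310 mL ÷ 100 = 9.913 g
sorbitol: 39.8 g/L × 4.31 L = 171.538 g
cobalt chloride hexahydrate: 9.17 mg/L × 4.31 L = 39.523 mg

L-lysine hydrochloride 1.810 g; calcium chloride dihydrate 6.422 g; glucose 13.792 g; copper sulfate pentahydrate 73.701 mg; sodium bicarbonate 9.913 g; sorbitol 171.538 g; cobalt chloride hexahydrate 39.523 mg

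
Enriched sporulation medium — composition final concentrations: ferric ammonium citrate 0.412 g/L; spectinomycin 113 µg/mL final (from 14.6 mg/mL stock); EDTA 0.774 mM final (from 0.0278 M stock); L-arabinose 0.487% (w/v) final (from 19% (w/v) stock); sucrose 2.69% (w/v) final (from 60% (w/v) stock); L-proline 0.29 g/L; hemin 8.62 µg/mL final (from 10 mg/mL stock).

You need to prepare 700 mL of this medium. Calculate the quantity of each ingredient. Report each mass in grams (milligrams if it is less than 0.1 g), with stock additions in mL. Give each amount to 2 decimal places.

Scale factor relative to 1 L: 0.7.
ferric ammonium citrate: 0.412 g/L × 0.7 L = 0.29 g
spectinomycin: V = C2·V2/C1 = 113 µg/mL × 700 mL ÷ 14600 µg/mL = 5.42 mL
EDTA: dilute stock: 0.774 mM × 700 mL ÷ 27.8 mM = 19.49 mL
L-arabinose: V = C2·V2/C1 = 0.487% ÷ 19% × 700 mL = 17.94 mL
sucrose: dilute stock: 2.69% ÷ 60% × 700 mL = 31.38 mL
L-proline: 0.29 g/L × 0.7 L = 0.20 g
hemin: V = C2·V2/C1 = 8.62 µg/mL × 700 mL ÷ 10000 µg/mL = 0.60 mL

ferric ammonium citrate 0.29 g; spectinomycin 5.42 mL; EDTA 19.49 mL; L-arabinose 17.94 mL; sucrose 31.38 mL; L-proline 0.20 g; hemin 0.60 mL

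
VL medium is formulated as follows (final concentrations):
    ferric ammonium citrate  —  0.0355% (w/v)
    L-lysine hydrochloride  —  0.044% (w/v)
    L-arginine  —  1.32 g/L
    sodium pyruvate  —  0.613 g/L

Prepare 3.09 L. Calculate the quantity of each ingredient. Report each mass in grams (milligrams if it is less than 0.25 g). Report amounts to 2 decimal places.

Scale factor relative to 1 L: 3.09.
ferric ammonium citrate: 0.0355 g per 100 mL × 3090 mL ÷ 100 = 1.10 g
L-lysine hydrochloride: 0.044 g per 100 mL × 3090 mL ÷ 100 = 1.36 g
L-arginine: 1.32 g/L × 3.09 L = 4.08 g
sodium pyruvate: 0.613 g/L × 3.09 L = 1.89 g

ferric ammonium citrate 1.10 g; L-lysine hydrochloride 1.36 g; L-arginine 4.08 g; sodium pyruvate 1.89 g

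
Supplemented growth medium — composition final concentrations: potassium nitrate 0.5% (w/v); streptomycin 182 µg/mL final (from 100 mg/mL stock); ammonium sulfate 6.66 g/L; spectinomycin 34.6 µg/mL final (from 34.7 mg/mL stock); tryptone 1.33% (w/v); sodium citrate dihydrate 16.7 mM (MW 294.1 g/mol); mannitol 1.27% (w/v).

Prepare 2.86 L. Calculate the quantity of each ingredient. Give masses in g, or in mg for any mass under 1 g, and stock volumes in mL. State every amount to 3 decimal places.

potassium nitrate 14.300 g; streptomycin 5.205 mL; ammonium sulfate 19.048 g; spectinomycin 2.852 mL; tryptone 38.038 g; sodium citrate dihydrate 14.047 g; mannitol 36.322 g

Working volume: 2.86 L.
potassium nitrate: 0.5 g per 100 mL × 2860 mL ÷ 100 = 14.300 g
streptomycin: dilute stock: 182 µg/mL × 2860 mL ÷ 100000 µg/mL = 5.205 mL
ammonium sulfate: 6.66 g/L × 2.86 L = 19.048 g
spectinomycin: C1V1 = C2V2 → 34.6 µg/mL × 2860 mL ÷ 34700 µg/mL = 2.852 mL
tryptone: 1.33 g per 100 mL × 2860 mL ÷ 100 = 38.038 g
sodium citrate dihydrate: 16.7 mmol/L × 294.1 g/mol × 2.86 L ÷ 1000 = 14.047 g
mannitol: 1.27 g per 100 mL × 2860 mL ÷ 100 = 36.322 g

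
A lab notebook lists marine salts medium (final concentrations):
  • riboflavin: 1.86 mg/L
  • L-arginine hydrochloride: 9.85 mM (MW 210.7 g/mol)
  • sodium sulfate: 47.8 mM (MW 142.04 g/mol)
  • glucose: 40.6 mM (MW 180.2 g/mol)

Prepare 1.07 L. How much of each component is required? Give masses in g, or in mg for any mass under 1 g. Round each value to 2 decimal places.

Working volume: 1.07 L.
riboflavin: 1.86 mg/L × 1.07 L = 1.99 mg
L-arginine hydrochloride: 9.85 mmol/L × 210.7 g/mol × 1.07 L ÷ 1000 = 2.22 g
sodium sulfate: 47.8 mmol/L × 142.04 g/mol × 1.07 L ÷ 1000 = 7.26 g
glucose: 40.6 mmol/L × 180.2 g/mol × 1.07 L ÷ 1000 = 7.83 g

riboflavin 1.99 mg; L-arginine hydrochloride 2.22 g; sodium sulfate 7.26 g; glucose 7.83 g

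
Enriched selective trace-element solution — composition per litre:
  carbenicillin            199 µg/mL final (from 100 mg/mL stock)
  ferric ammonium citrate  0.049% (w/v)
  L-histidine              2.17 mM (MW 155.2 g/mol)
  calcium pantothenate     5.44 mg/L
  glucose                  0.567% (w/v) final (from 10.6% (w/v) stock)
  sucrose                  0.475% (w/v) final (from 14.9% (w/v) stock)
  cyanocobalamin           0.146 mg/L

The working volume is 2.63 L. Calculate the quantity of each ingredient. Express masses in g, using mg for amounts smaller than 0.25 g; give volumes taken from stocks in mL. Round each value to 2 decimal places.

carbenicillin 5.23 mL; ferric ammonium citrate 1.29 g; L-histidine 0.89 g; calcium pantothenate 14.31 mg; glucose 140.68 mL; sucrose 83.84 mL; cyanocobalamin 0.38 mg

Scale factor relative to 1 L: 2.63.
carbenicillin: C1V1 = C2V2 → 199 µg/mL × 2630 mL ÷ 100000 µg/mL = 5.23 mL
ferric ammonium citrate: 0.049 g per 100 mL × 2630 mL ÷ 100 = 1.29 g
L-histidine: 2.17 mmol/L × 155.2 g/mol × 2.63 L ÷ 1000 = 0.89 g
calcium pantothenate: 5.44 mg/L × 2.63 L = 14.31 mg
glucose: V = C2·V2/C1 = 0.567% ÷ 10.6% × 2630 mL = 140.68 mL
sucrose: V = C2·V2/C1 = 0.475% ÷ 14.9% × 2630 mL = 83.84 mL
cyanocobalamin: 0.146 mg/L × 2.63 L = 0.38 mg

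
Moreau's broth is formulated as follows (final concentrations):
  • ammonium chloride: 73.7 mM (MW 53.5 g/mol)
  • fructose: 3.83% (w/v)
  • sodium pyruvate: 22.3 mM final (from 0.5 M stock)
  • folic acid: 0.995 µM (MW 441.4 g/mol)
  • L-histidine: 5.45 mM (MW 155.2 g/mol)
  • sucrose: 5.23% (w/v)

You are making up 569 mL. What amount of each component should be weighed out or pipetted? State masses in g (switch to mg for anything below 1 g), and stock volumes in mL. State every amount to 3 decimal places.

ammonium chloride 2.244 g; fructose 21.793 g; sodium pyruvate 25.377 mL; folic acid 0.250 mg; L-histidine 481.283 mg; sucrose 29.759 g

Working volume: 569 mL = 0.569 L.
ammonium chloride: 73.7 mmol/L × 53.5 g/mol × 0.569 L ÷ 1000 = 2.244 g
fructose: 3.83 g per 100 mL × 569 mL ÷ 100 = 21.793 g
sodium pyruvate: C1V1 = C2V2 → 22.3 mM × 569 mL ÷ 500 mM = 25.377 mL
folic acid: 0.995 µmol/L × 441.4 g/mol × 0.569 L ÷ 1000 = 0.250 mg
L-histidine: 5.45 mmol/L × 155.2 mg/mmol × 0.569 L = 481.283 mg
sucrose: 5.23% w/v = 52.3 g/L → 52.3 × 0.569 L = 29.759 g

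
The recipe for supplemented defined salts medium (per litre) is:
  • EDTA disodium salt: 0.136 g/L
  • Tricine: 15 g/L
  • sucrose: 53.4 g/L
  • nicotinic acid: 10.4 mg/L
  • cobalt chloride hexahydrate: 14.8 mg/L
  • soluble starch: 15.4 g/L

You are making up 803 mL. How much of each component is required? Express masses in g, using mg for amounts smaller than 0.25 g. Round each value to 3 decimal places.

EDTA disodium salt 109.208 mg; Tricine 12.045 g; sucrose 42.880 g; nicotinic acid 8.351 mg; cobalt chloride hexahydrate 11.884 mg; soluble starch 12.366 g

Scale factor relative to 1 L: 0.803.
EDTA disodium salt: 0.136 g/L × 0.803 L = 0.109208 g = 109.208 mg
Tricine: 15 g/L × 0.803 L = 12.045 g
sucrose: 53.4 g/L × 0.803 L = 42.880 g
nicotinic acid: 10.4 mg/L × 0.803 L = 8.351 mg
cobalt chloride hexahydrate: 14.8 mg/L × 0.803 L = 11.884 mg
soluble starch: 15.4 g/L × 0.803 L = 12.366 g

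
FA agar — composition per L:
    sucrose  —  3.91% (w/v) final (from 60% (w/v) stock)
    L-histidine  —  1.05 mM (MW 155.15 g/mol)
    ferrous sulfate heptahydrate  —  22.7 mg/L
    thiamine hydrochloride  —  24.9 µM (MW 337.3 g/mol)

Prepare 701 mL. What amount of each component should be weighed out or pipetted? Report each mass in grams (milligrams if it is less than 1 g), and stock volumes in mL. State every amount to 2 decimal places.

Working volume: 701 mL = 0.701 L.
sucrose: C1V1 = C2V2 → 3.91% ÷ 60% × 701 mL = 45.68 mL
L-histidine: 1.05 mmol/L × 155.15 mg/mmol × 0.701 L = 114.20 mg
ferrous sulfate heptahydrate: 22.7 mg/L × 0.701 L = 15.91 mg
thiamine hydrochloride: 24.9 µmol/L × 337.3 g/mol × 0.701 L ÷ 1000 = 5.89 mg

sucrose 45.68 mL; L-histidine 114.20 mg; ferrous sulfate heptahydrate 15.91 mg; thiamine hydrochloride 5.89 mg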